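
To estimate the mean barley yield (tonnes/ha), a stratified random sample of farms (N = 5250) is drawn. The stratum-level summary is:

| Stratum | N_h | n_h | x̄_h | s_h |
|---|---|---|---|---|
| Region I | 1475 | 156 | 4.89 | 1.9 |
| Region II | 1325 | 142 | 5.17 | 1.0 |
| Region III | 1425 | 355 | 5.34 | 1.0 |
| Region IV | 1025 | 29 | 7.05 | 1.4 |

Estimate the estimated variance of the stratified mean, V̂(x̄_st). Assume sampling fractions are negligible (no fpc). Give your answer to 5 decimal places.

V̂(x̄_st) = Σ W_h² s_h²/n_h, with W_h = N_h/N and N = 5250:
  stratum Region I: (1475/5250)²·1.9²/156 = 0.00182662
  stratum Region II: (1325/5250)²·1.0²/142 = 0.000448564
  stratum Region III: (1425/5250)²·1.0²/355 = 0.000207531
  stratum Region IV: (1025/5250)²·1.4²/29 = 0.00257625
V̂(x̄_st) = 0.00505896

V̂(x̄_st) ≈ 0.00506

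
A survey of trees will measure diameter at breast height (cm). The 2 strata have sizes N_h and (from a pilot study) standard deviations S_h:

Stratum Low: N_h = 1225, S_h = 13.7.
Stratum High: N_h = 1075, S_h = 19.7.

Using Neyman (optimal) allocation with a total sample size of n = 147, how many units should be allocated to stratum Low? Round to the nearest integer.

65

Neyman allocation: n_h = n · N_h S_h / Σ N_i S_i, with n = 147.
  stratum Low: N_h·S_h = 1225·13.7 = 16782.50
  stratum High: N_h·S_h = 1075·19.7 = 21177.50
Σ N_h S_h = 37960.00
n for stratum Low = 147·16782.50/37960.00 = 64.990 → 65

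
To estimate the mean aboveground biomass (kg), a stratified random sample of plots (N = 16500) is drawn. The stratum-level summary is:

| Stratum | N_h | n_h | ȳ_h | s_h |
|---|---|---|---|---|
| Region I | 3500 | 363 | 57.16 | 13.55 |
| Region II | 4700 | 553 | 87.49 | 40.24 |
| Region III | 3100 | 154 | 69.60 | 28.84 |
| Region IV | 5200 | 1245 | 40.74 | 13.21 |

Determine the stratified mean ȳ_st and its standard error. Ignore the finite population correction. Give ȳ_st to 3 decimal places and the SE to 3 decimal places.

ȳ_st ≈ 62.962, SE ≈ 0.682

ȳ_st = Σ W_h ȳ_h = (3500·57.16 + 4700·87.49 + 3100·69.60 + 5200·40.74)/16500 = 62.96188
V̂(ȳ_st) = Σ W_h² s_h²/n_h, with W_h = N_h/N and N = 16500:
  stratum Region I: (3500/16500)²·13.55²/363 = 0.0227583
  stratum Region II: (4700/16500)²·40.24²/553 = 0.237585
  stratum Region III: (3100/16500)²·28.84²/154 = 0.190645
  stratum Region IV: (5200/16500)²·13.21²/1245 = 0.0139211
V̂(ȳ_st) = 0.464909
SE(ȳ_st) = √0.464909 = 0.681843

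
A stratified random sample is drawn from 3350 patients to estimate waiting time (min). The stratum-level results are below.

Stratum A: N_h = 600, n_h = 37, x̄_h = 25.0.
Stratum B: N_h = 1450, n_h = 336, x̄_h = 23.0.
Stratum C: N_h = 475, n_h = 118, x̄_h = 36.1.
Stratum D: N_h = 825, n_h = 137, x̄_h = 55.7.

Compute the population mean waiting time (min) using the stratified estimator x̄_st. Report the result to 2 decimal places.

N = Σ N_h = 3350. Stratum weights W_h = N_h/N.
x̄_st = (600·25.0 + 1450·23.0 + 475·36.1 + 825·55.7) / 3350 = 33.2687

x̄_st ≈ 33.27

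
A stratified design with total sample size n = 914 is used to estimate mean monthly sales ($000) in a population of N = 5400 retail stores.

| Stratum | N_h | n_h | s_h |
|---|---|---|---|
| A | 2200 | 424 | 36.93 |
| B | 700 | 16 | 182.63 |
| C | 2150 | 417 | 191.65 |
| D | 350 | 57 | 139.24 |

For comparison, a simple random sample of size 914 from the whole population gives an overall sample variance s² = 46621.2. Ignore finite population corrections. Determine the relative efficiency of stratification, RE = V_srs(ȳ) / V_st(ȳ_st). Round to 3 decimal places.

V̂(ȳ_st) = Σ W_h² s_h²/n_h, with W_h = N_h/N and N = 5400:
  stratum A: (2200/5400)²·36.93²/424 = 0.533889
  stratum B: (700/5400)²·182.63²/16 = 35.0294
  stratum C: (2150/5400)²·191.65²/417 = 13.9628
  stratum D: (350/5400)²·139.24²/57 = 1.4289
V_st = 50.9549
V_srs = s²/n = 46621.2/914 = 51.0079
Relative efficiency = V_srs / V_st = 51.0079/50.9549 = 1.0010

RE ≈ 1.001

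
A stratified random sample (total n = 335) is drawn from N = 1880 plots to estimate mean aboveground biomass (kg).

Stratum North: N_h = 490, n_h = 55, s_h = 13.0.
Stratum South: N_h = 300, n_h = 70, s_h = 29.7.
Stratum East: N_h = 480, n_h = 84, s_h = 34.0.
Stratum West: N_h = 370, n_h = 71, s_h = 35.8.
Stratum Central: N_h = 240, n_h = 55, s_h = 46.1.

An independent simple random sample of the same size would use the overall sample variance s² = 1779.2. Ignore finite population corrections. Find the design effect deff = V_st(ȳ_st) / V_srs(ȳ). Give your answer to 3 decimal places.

deff ≈ 0.519

V̂(ȳ_st) = Σ W_h² s_h²/n_h, with W_h = N_h/N and N = 1880:
  stratum North: (490/1880)²·13.0²/55 = 0.208737
  stratum South: (300/1880)²·29.7²/70 = 0.320879
  stratum East: (480/1880)²·34.0²/84 = 0.897109
  stratum West: (370/1880)²·35.8²/71 = 0.69919
  stratum Central: (240/1880)²·46.1²/55 = 0.629718
V_st = 2.75563
V_srs = s²/n = 1779.2/335 = 5.31104
deff = V_st / V_srs = 2.75563/5.31104 = 0.5188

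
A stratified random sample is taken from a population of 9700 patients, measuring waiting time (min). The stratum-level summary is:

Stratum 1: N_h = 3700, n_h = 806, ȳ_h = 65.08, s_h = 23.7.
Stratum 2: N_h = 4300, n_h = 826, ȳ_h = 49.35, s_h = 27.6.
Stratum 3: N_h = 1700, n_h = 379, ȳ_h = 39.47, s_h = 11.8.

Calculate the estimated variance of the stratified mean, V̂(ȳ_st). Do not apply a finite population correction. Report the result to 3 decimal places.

V̂(ȳ_st) ≈ 0.294

V̂(ȳ_st) = Σ W_h² s_h²/n_h, with W_h = N_h/N and N = 9700:
  stratum 1: (3700/9700)²·23.7²/806 = 0.101396
  stratum 2: (4300/9700)²·27.6²/826 = 0.181231
  stratum 3: (1700/9700)²·11.8²/379 = 0.0112844
V̂(ȳ_st) = 0.293911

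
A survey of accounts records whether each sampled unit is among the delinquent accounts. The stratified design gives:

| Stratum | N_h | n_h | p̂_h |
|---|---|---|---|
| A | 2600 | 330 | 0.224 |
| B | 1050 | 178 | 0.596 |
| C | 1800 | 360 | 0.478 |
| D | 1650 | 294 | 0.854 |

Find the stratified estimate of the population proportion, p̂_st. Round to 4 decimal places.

p̂_st ≈ 0.4898

N = 7100; stratum weights W_h = N_h/N.
p̂_st = Σ W_h p̂_h = (2600·0.224 + 1050·0.596 + 1800·0.478 + 1650·0.854)/7100 = 0.48982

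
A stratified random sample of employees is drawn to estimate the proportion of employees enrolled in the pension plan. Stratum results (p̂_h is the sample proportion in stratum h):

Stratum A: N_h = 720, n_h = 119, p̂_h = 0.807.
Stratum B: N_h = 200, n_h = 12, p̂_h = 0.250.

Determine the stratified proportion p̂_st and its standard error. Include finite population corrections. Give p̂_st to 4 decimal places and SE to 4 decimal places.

p̂_st ≈ 0.6859, SE ≈ 0.0378

N = 920; stratum weights W_h = N_h/N.
p̂_st = Σ W_h p̂_h = (720·0.807 + 200·0.250)/920 = 0.68591
V̂(p̂_st) = Σ W_h² (1 − n_h/N_h) p̂_h(1−p̂_h)/(n_h−1):
  stratum A: (720/920)²·(1 − 119/720)·0.807·0.193/118 = 0.000674808
  stratum B: (200/920)²·(1 − 12/200)·0.250·0.750/11 = 0.000757218
V̂(p̂_st) = 0.00143203; SE = √V̂ = 0.0378421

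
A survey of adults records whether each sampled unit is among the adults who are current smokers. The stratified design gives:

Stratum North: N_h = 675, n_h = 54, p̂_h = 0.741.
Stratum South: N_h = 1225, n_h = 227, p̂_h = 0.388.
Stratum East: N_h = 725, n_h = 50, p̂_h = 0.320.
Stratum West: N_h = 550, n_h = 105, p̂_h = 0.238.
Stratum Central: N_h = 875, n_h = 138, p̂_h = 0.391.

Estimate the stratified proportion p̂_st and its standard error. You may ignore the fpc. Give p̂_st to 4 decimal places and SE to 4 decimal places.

N = 4050; stratum weights W_h = N_h/N.
p̂_st = Σ W_h p̂_h = (675·0.741 + 1225·0.388 + 725·0.320 + 550·0.238 + 875·0.391)/4050 = 0.41494
V̂(p̂_st) = Σ W_h² p̂_h(1−p̂_h)/(n_h−1):
  stratum North: (675/4050)²·0.741·0.259/53 = 0.000100586
  stratum South: (1225/4050)²·0.388·0.612/226 = 9.61251e-05
  stratum East: (725/4050)²·0.320·0.680/49 = 0.000142308
  stratum West: (550/4050)²·0.238·0.762/104 = 3.21598e-05
  stratum Central: (875/4050)²·0.391·0.609/137 = 8.11296e-05
V̂(p̂_st) = 0.000452309; SE = √V̂ = 0.0212676

p̂_st ≈ 0.4149, SE ≈ 0.0213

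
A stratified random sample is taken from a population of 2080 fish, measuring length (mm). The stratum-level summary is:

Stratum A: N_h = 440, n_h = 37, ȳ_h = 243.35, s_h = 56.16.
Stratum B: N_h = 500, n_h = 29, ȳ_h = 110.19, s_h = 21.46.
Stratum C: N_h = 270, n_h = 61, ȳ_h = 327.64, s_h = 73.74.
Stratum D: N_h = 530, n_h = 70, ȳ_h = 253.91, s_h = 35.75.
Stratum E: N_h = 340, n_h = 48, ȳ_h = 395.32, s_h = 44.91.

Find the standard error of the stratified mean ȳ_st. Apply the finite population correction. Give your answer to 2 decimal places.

SE(ȳ_st) ≈ 2.74

V̂(ȳ_st) = Σ W_h² (1 − n_h/N_h) s_h²/n_h, with W_h = N_h/N and N = 2080:
  stratum A: (440/2080)²·(1 − 37/440)·56.16²/37 = 3.49368
  stratum B: (500/2080)²·(1 − 29/500)·21.46²/29 = 0.864422
  stratum C: (270/2080)²·(1 − 61/270)·73.74²/61 = 1.16268
  stratum D: (530/2080)²·(1 − 70/530)·35.75²/70 = 1.02887
  stratum E: (340/2080)²·(1 − 48/340)·44.91²/48 = 0.964229
V̂(ȳ_st) = 7.51388
SE(ȳ_st) = √7.51388 = 2.74115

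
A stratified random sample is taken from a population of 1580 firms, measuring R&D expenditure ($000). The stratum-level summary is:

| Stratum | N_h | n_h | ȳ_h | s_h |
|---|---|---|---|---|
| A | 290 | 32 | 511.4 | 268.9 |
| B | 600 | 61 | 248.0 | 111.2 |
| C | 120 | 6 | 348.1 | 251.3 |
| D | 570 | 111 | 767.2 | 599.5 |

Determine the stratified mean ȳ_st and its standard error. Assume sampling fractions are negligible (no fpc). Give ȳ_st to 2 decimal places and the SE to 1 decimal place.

ȳ_st = Σ W_h ȳ_h = (290·511.4 + 600·248.0 + 120·348.1 + 570·767.2)/1580 = 491.25443
V̂(ȳ_st) = Σ W_h² s_h²/n_h, with W_h = N_h/N and N = 1580:
  stratum A: (290/1580)²·268.9²/32 = 76.1226
  stratum B: (600/1580)²·111.2²/61 = 29.2326
  stratum C: (120/1580)²·251.3²/6 = 60.713
  stratum D: (570/1580)²·599.5²/111 = 421.397
V̂(ȳ_st) = 587.465
SE(ȳ_st) = √587.465 = 24.2377

ȳ_st ≈ 491.25, SE ≈ 24.2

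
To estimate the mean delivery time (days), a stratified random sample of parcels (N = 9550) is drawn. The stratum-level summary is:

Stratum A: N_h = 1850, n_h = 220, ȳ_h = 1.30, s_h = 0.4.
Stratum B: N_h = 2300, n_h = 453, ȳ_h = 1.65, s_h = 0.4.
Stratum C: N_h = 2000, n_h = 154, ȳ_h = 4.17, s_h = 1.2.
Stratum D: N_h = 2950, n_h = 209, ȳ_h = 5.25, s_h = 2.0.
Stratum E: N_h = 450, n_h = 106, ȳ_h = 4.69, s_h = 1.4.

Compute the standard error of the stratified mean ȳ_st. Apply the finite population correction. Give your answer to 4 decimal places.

V̂(ȳ_st) = Σ W_h² (1 − n_h/N_h) s_h²/n_h, with W_h = N_h/N and N = 9550:
  stratum A: (1850/9550)²·(1 − 220/1850)·0.4²/220 = 2.40464e-05
  stratum B: (2300/9550)²·(1 − 453/2300)·0.4²/453 = 1.64517e-05
  stratum C: (2000/9550)²·(1 − 154/2000)·1.2²/154 = 0.000378527
  stratum D: (2950/9550)²·(1 − 209/2950)·2.0²/209 = 0.00169683
  stratum E: (450/9550)²·(1 − 106/450)·1.4²/106 = 3.13844e-05
V̂(ȳ_st) = 0.00214724
SE(ȳ_st) = √0.00214724 = 0.0463383

SE(ȳ_st) ≈ 0.0463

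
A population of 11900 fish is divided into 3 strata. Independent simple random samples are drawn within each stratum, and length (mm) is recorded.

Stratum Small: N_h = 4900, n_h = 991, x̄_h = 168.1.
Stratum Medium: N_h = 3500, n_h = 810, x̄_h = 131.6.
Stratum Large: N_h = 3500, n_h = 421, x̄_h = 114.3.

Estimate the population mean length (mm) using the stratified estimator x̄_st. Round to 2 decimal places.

N = Σ N_h = 11900. Stratum weights W_h = N_h/N.
x̄_st = (4900·168.1 + 3500·131.6 + 3500·114.3) / 11900 = 141.5412

x̄_st ≈ 141.54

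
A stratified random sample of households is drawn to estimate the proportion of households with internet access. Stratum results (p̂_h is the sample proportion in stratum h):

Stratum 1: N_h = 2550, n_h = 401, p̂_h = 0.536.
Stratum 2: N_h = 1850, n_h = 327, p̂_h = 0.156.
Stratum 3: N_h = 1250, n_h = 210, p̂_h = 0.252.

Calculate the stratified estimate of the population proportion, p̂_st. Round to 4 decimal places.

N = 5650; stratum weights W_h = N_h/N.
p̂_st = Σ W_h p̂_h = (2550·0.536 + 1850·0.156 + 1250·0.252)/5650 = 0.34874

p̂_st ≈ 0.3487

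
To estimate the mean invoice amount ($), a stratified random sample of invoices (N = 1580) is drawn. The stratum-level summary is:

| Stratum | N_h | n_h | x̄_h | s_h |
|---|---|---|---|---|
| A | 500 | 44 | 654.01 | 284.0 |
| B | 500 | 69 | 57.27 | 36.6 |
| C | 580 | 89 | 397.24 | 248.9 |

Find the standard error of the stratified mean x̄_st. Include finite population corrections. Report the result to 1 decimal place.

SE(x̄_st) ≈ 15.8

V̂(x̄_st) = Σ W_h² (1 − n_h/N_h) s_h²/n_h, with W_h = N_h/N and N = 1580:
  stratum A: (500/1580)²·(1 − 44/500)·284.0²/44 = 167.419
  stratum B: (500/1580)²·(1 − 69/500)·36.6²/69 = 1.67589
  stratum C: (580/1580)²·(1 − 89/580)·248.9²/89 = 79.4063
V̂(x̄_st) = 248.501
SE(x̄_st) = √248.501 = 15.7639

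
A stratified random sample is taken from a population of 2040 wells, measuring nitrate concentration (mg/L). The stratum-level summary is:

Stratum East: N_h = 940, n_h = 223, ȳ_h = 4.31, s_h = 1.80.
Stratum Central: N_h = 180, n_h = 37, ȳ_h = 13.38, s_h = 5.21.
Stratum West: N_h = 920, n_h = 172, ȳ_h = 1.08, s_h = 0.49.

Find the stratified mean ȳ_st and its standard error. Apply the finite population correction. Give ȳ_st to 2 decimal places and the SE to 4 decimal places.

ȳ_st ≈ 3.65, SE ≈ 0.0844

ȳ_st = Σ W_h ȳ_h = (940·4.31 + 180·13.38 + 920·1.08)/2040 = 3.65363
V̂(ȳ_st) = Σ W_h² (1 − n_h/N_h) s_h²/n_h, with W_h = N_h/N and N = 2040:
  stratum East: (940/2040)²·(1 − 223/940)·1.80²/223 = 0.00235303
  stratum Central: (180/2040)²·(1 − 37/180)·5.21²/37 = 0.00453756
  stratum West: (920/2040)²·(1 − 172/920)·0.49²/172 = 0.00023083
V̂(ȳ_st) = 0.00712141
SE(ȳ_st) = √0.00712141 = 0.0843885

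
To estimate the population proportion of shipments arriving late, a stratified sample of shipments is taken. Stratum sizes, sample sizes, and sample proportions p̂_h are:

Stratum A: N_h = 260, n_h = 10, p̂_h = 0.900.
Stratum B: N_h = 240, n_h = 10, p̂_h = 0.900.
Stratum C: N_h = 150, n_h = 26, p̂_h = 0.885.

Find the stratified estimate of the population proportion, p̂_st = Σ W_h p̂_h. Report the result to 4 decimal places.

N = 650; stratum weights W_h = N_h/N.
p̂_st = Σ W_h p̂_h = (260·0.900 + 240·0.900 + 150·0.885)/650 = 0.89654

p̂_st ≈ 0.8965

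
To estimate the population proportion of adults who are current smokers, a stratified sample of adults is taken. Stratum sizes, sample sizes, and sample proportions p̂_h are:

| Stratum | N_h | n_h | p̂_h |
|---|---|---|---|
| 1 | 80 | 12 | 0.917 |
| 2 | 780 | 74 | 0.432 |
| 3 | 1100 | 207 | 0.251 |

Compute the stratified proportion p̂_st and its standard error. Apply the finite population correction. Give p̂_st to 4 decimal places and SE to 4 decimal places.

N = 1960; stratum weights W_h = N_h/N.
p̂_st = Σ W_h p̂_h = (80·0.917 + 780·0.432 + 1100·0.251)/1960 = 0.35021
V̂(p̂_st) = Σ W_h² (1 − n_h/N_h) p̂_h(1−p̂_h)/(n_h−1):
  stratum 1: (80/1960)²·(1 − 12/80)·0.917·0.083/11 = 9.79809e-06
  stratum 2: (780/1960)²·(1 − 74/780)·0.432·0.568/73 = 0.000481833
  stratum 3: (1100/1960)²·(1 − 207/1100)·0.251·0.749/206 = 0.000233357
V̂(p̂_st) = 0.000724988; SE = √V̂ = 0.0269256

p̂_st ≈ 0.3502, SE ≈ 0.0269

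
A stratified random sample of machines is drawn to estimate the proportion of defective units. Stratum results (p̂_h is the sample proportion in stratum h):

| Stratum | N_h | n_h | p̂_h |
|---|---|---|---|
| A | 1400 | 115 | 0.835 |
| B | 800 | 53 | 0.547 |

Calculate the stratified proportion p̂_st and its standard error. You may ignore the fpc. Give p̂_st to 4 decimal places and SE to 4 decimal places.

p̂_st ≈ 0.7303, SE ≈ 0.0335

N = 2200; stratum weights W_h = N_h/N.
p̂_st = Σ W_h p̂_h = (1400·0.835 + 800·0.547)/2200 = 0.73027
V̂(p̂_st) = Σ W_h² p̂_h(1−p̂_h)/(n_h−1):
  stratum A: (1400/2200)²·0.835·0.165/114 = 0.000489414
  stratum B: (800/2200)²·0.547·0.453/52 = 0.000630111
V̂(p̂_st) = 0.00111952; SE = √V̂ = 0.0334593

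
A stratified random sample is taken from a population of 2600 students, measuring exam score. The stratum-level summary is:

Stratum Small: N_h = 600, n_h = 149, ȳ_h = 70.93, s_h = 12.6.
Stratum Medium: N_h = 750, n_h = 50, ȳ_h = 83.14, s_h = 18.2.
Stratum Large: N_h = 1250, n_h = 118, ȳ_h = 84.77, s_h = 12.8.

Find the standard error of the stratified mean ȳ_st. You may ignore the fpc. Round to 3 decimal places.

V̂(ȳ_st) = Σ W_h² s_h²/n_h, with W_h = N_h/N and N = 2600:
  stratum Small: (600/2600)²·12.6²/149 = 0.0567428
  stratum Medium: (750/2600)²·18.2²/50 = 0.55125
  stratum Large: (1250/2600)²·12.8²/118 = 0.320931
V̂(ȳ_st) = 0.928923
SE(ȳ_st) = √0.928923 = 0.963807

SE(ȳ_st) ≈ 0.964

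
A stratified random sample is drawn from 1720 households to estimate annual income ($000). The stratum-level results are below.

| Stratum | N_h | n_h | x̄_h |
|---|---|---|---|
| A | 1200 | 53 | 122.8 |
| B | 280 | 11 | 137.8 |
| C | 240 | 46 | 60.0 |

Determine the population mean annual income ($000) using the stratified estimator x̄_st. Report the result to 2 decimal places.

N = Σ N_h = 1720. Stratum weights W_h = N_h/N.
x̄_st = (1200·122.8 + 280·137.8 + 240·60.0) / 1720 = 116.4791

x̄_st ≈ 116.48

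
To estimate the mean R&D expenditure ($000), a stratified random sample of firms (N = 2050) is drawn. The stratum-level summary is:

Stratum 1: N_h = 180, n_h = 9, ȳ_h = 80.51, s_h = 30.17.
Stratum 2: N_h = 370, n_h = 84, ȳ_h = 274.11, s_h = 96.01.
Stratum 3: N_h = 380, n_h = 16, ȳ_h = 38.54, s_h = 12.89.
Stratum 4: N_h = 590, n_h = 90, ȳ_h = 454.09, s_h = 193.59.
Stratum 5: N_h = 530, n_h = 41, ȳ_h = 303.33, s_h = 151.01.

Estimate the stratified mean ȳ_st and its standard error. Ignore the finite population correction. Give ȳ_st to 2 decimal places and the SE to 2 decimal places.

ȳ_st = Σ W_h ȳ_h = (180·80.51 + 370·274.11 + 380·38.54 + 590·454.09 + 530·303.33)/2050 = 272.79790
V̂(ȳ_st) = Σ W_h² s_h²/n_h, with W_h = N_h/N and N = 2050:
  stratum 1: (180/2050)²·30.17²/9 = 0.779732
  stratum 2: (370/2050)²·96.01²/84 = 3.57478
  stratum 3: (380/2050)²·12.89²/16 = 0.356817
  stratum 4: (590/2050)²·193.59²/90 = 34.4921
  stratum 5: (530/2050)²·151.01²/41 = 37.1768
V̂(ȳ_st) = 76.3802
SE(ȳ_st) = √76.3802 = 8.73958

ȳ_st ≈ 272.80, SE ≈ 8.74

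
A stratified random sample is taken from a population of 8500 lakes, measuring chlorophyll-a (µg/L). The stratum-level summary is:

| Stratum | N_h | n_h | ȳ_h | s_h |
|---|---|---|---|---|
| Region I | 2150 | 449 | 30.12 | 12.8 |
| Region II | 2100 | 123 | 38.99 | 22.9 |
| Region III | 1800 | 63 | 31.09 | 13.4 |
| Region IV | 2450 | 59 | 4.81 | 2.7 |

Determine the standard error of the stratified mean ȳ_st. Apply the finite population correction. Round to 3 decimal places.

V̂(ȳ_st) = Σ W_h² (1 − n_h/N_h) s_h²/n_h, with W_h = N_h/N and N = 8500:
  stratum Region I: (2150/8500)²·(1 − 449/2150)·12.8²/449 = 0.0184705
  stratum Region II: (2100/8500)²·(1 − 123/2100)·22.9²/123 = 0.244993
  stratum Region III: (1800/8500)²·(1 − 63/1800)·13.4²/63 = 0.12334
  stratum Region IV: (2450/8500)²·(1 − 59/2450)·2.7²/59 = 0.0100181
V̂(ȳ_st) = 0.396822
SE(ȳ_st) = √0.396822 = 0.629938

SE(ȳ_st) ≈ 0.630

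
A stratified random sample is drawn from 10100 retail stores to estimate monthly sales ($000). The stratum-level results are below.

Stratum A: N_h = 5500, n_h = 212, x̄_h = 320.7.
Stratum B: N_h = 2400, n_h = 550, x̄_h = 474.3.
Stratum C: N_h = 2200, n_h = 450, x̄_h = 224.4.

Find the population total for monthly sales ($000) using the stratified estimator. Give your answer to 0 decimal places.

τ̂_st ≈ 3395850

τ̂_st = Σ N_h x̄_h = 5500·320.7 + 2400·474.3 + 2200·224.4 = 3395850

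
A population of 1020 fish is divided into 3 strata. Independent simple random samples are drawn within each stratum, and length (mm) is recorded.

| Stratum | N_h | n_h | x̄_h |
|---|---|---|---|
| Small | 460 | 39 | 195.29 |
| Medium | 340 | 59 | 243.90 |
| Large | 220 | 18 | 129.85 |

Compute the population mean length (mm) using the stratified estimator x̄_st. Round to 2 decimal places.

N = Σ N_h = 1020. Stratum weights W_h = N_h/N.
x̄_st = (460·195.29 + 340·243.90 + 220·129.85) / 1020 = 197.3788

x̄_st ≈ 197.38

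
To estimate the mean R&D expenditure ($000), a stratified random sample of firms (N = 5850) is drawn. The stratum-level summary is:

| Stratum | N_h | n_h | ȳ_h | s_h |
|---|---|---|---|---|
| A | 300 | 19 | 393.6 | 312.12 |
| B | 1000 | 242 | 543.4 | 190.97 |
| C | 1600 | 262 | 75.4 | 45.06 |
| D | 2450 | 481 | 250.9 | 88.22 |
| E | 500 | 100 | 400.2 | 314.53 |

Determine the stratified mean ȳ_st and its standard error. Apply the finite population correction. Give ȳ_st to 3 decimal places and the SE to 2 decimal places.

ȳ_st = Σ W_h ȳ_h = (300·393.6 + 1000·543.4 + 1600·75.4 + 2450·250.9 + 500·400.2)/5850 = 272.97863
V̂(ȳ_st) = Σ W_h² (1 − n_h/N_h) s_h²/n_h, with W_h = N_h/N and N = 5850:
  stratum A: (300/5850)²·(1 − 19/300)·312.12²/19 = 12.6301
  stratum B: (1000/5850)²·(1 − 242/1000)·190.97²/242 = 3.33789
  stratum C: (1600/5850)²·(1 − 262/1600)·45.06²/262 = 0.484781
  stratum D: (2450/5850)²·(1 − 481/2450)·88.22²/481 = 2.28081
  stratum E: (500/5850)²·(1 − 100/500)·314.53²/100 = 5.78153
V̂(ȳ_st) = 24.5151
SE(ȳ_st) = √24.5151 = 4.95127

ȳ_st ≈ 272.979, SE ≈ 4.95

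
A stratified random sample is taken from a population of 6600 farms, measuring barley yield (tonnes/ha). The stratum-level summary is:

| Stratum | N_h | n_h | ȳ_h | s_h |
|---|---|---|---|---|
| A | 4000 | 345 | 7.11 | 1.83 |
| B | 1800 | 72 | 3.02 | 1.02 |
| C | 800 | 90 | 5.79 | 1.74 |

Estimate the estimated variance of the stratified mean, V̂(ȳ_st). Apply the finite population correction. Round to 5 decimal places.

V̂(ȳ_st) = Σ W_h² (1 − n_h/N_h) s_h²/n_h, with W_h = N_h/N and N = 6600:
  stratum A: (4000/6600)²·(1 − 345/4000)·1.83²/345 = 0.00325794
  stratum B: (1800/6600)²·(1 − 72/1800)·1.02²/72 = 0.0010318
  stratum C: (800/6600)²·(1 − 90/800)·1.74²/90 = 0.000438648
V̂(ȳ_st) = 0.00472839

V̂(ȳ_st) ≈ 0.00473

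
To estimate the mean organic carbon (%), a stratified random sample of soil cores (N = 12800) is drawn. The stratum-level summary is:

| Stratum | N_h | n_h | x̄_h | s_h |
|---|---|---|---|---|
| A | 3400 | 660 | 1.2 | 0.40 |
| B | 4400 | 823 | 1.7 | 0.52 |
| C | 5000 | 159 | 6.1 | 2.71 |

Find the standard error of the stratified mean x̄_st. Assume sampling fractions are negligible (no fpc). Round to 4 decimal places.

SE(x̄_st) ≈ 0.0843

V̂(x̄_st) = Σ W_h² s_h²/n_h, with W_h = N_h/N and N = 12800:
  stratum A: (3400/12800)²·0.40²/660 = 1.71046e-05
  stratum B: (4400/12800)²·0.52²/823 = 3.88233e-05
  stratum C: (5000/12800)²·2.71²/159 = 0.00704793
V̂(x̄_st) = 0.00710386
SE(x̄_st) = √0.00710386 = 0.0842844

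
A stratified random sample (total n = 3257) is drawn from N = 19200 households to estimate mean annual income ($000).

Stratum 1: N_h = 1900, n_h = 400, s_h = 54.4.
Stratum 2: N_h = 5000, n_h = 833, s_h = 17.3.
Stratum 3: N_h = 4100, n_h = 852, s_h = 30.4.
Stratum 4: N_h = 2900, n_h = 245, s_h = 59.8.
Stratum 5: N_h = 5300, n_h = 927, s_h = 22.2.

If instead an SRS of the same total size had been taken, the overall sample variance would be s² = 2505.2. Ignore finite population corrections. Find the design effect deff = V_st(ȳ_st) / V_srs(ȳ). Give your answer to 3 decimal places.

V̂(ȳ_st) = Σ W_h² s_h²/n_h, with W_h = N_h/N and N = 19200:
  stratum 1: (1900/19200)²·54.4²/400 = 0.0724507
  stratum 2: (5000/19200)²·17.3²/833 = 0.024366
  stratum 3: (4100/19200)²·30.4²/852 = 0.0494621
  stratum 4: (2900/19200)²·59.8²/245 = 0.332989
  stratum 5: (5300/19200)²·22.2²/927 = 0.0405112
V_st = 0.519779
V_srs = s²/n = 2505.2/3257 = 0.769174
deff = V_st / V_srs = 0.519779/0.769174 = 0.6758

deff ≈ 0.676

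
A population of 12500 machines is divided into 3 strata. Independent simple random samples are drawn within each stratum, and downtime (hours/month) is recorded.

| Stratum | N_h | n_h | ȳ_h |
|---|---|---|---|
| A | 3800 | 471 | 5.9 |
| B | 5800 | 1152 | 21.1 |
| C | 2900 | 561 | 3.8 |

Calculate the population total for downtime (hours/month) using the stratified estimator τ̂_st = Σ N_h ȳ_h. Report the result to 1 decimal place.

τ̂_st = Σ N_h ȳ_h = 3800·5.9 + 5800·21.1 + 2900·3.8 = 155820.0

τ̂_st ≈ 155820.0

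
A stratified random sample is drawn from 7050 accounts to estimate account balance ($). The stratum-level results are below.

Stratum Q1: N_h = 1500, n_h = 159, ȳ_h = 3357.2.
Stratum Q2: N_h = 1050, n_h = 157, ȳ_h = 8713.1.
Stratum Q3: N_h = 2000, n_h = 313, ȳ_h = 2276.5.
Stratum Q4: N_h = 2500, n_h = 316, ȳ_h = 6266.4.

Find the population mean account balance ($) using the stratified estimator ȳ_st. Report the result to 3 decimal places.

N = Σ N_h = 7050. Stratum weights W_h = N_h/N.
ȳ_st = (1500·3357.2 + 1050·8713.1 + 2000·2276.5 + 2500·6266.4) / 7050 = 4879.93688

ȳ_st ≈ 4879.937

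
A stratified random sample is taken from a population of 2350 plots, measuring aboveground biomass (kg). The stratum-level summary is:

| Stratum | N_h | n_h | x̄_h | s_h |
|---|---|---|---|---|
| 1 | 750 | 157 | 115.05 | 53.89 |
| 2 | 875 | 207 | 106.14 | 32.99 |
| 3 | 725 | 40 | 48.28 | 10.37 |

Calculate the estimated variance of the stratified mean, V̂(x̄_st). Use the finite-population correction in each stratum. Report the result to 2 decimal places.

V̂(x̄_st) = Σ W_h² (1 − n_h/N_h) s_h²/n_h, with W_h = N_h/N and N = 2350:
  stratum 1: (750/2350)²·(1 − 157/750)·53.89²/157 = 1.48969
  stratum 2: (875/2350)²·(1 − 207/875)·32.99²/207 = 0.556472
  stratum 3: (725/2350)²·(1 − 40/725)·10.37²/40 = 0.241763
V̂(x̄_st) = 2.28793

V̂(x̄_st) ≈ 2.29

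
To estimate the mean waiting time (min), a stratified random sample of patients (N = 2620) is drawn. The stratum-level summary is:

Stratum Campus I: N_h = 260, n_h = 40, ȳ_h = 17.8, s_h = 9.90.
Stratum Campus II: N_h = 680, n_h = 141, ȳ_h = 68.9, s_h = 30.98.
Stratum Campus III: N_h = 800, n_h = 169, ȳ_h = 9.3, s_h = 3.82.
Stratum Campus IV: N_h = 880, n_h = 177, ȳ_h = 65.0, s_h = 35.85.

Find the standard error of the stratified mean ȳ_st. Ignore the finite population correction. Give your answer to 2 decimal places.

V̂(ȳ_st) = Σ W_h² s_h²/n_h, with W_h = N_h/N and N = 2620:
  stratum Campus I: (260/2620)²·9.90²/40 = 0.0241298
  stratum Campus II: (680/2620)²·30.98²/141 = 0.458521
  stratum Campus III: (800/2620)²·3.82²/169 = 0.0080504
  stratum Campus IV: (880/2620)²·35.85²/177 = 0.819158
V̂(ȳ_st) = 1.30986
SE(ȳ_st) = √1.30986 = 1.14449

SE(ȳ_st) ≈ 1.14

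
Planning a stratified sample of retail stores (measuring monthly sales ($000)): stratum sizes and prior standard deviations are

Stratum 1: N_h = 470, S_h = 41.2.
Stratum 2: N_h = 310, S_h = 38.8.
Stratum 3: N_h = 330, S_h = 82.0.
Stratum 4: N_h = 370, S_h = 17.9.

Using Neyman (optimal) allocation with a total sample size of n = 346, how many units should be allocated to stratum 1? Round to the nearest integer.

Neyman allocation: n_h = n · N_h S_h / Σ N_i S_i, with n = 346.
  stratum 1: N_h·S_h = 470·41.2 = 19364.00
  stratum 2: N_h·S_h = 310·38.8 = 12028.00
  stratum 3: N_h·S_h = 330·82.0 = 27060.00
  stratum 4: N_h·S_h = 370·17.9 = 6623.00
Σ N_h S_h = 65075.00
n for stratum 1 = 346·19364.00/65075.00 = 102.957 → 103

103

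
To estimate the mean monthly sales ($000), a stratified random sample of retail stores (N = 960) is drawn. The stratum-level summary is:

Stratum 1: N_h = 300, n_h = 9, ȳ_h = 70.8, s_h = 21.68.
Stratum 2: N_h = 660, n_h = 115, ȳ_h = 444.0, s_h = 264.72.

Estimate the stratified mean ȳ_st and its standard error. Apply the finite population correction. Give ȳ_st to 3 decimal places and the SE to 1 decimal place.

ȳ_st = Σ W_h ȳ_h = (300·70.8 + 660·444.0)/960 = 327.37500
V̂(ȳ_st) = Σ W_h² (1 − n_h/N_h) s_h²/n_h, with W_h = N_h/N and N = 960:
  stratum 1: (300/960)²·(1 − 9/300)·21.68²/9 = 4.94707
  stratum 2: (660/960)²·(1 − 115/660)·264.72²/115 = 237.834
V̂(ȳ_st) = 242.781
SE(ȳ_st) = √242.781 = 15.5814

ȳ_st ≈ 327.375, SE ≈ 15.6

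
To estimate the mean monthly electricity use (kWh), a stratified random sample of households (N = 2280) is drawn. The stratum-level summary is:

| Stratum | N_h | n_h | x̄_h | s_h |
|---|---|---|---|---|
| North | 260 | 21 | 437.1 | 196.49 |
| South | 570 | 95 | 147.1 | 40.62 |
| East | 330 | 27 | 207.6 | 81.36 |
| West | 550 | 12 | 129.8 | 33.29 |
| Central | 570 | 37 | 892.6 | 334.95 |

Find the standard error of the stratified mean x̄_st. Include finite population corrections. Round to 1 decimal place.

V̂(x̄_st) = Σ W_h² (1 − n_h/N_h) s_h²/n_h, with W_h = N_h/N and N = 2280:
  stratum North: (260/2280)²·(1 − 21/260)·196.49²/21 = 21.9767
  stratum South: (570/2280)²·(1 − 95/570)·40.62²/95 = 0.904597
  stratum East: (330/2280)²·(1 − 27/330)·81.36²/27 = 4.71569
  stratum West: (550/2280)²·(1 − 12/550)·33.29²/12 = 5.2568
  stratum Central: (570/2280)²·(1 − 37/570)·334.95²/37 = 177.211
V̂(x̄_st) = 210.065
SE(x̄_st) = √210.065 = 14.4936

SE(x̄_st) ≈ 14.5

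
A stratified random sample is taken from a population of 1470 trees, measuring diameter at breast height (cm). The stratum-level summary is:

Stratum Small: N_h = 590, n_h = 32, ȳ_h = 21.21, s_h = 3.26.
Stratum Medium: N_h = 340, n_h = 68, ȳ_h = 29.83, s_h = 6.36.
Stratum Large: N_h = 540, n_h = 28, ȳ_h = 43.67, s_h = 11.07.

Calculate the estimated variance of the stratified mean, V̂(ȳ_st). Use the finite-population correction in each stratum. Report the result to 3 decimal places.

V̂(ȳ_st) ≈ 0.636

V̂(ȳ_st) = Σ W_h² (1 − n_h/N_h) s_h²/n_h, with W_h = N_h/N and N = 1470:
  stratum Small: (590/1470)²·(1 − 32/590)·3.26²/32 = 0.0505984
  stratum Medium: (340/1470)²·(1 − 68/340)·6.36²/68 = 0.0254577
  stratum Large: (540/1470)²·(1 − 28/540)·11.07²/28 = 0.559972
V̂(ȳ_st) = 0.636028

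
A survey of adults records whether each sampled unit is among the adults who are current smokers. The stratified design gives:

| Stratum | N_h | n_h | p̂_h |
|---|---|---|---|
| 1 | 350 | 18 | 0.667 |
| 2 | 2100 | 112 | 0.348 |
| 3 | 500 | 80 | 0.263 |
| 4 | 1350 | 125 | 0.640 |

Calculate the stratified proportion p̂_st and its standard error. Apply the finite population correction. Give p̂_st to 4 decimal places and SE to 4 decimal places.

p̂_st ≈ 0.4558, SE ≈ 0.0272

N = 4300; stratum weights W_h = N_h/N.
p̂_st = Σ W_h p̂_h = (350·0.667 + 2100·0.348 + 500·0.263 + 1350·0.640)/4300 = 0.45576
V̂(p̂_st) = Σ W_h² (1 − n_h/N_h) p̂_h(1−p̂_h)/(n_h−1):
  stratum 1: (350/4300)²·(1 − 18/350)·0.667·0.333/17 = 8.21089e-05
  stratum 2: (2100/4300)²·(1 − 112/2100)·0.348·0.652/111 = 0.000461533
  stratum 3: (500/4300)²·(1 − 80/500)·0.263·0.737/79 = 2.78662e-05
  stratum 4: (1350/4300)²·(1 − 125/1350)·0.640·0.360/124 = 0.000166186
V̂(p̂_st) = 0.000737694; SE = √V̂ = 0.0271605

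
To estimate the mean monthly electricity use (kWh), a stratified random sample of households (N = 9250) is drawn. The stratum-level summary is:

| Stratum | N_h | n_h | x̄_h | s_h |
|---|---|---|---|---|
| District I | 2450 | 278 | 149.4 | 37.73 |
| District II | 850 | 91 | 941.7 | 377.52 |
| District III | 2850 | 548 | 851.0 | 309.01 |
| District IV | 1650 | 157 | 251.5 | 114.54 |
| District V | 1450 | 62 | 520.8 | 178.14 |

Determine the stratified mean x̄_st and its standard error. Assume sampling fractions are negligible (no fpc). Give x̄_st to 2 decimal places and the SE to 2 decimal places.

x̄_st = Σ W_h x̄_h = (2450·149.4 + 850·941.7 + 2850·851.0 + 1650·251.5 + 1450·520.8)/9250 = 514.80649
V̂(x̄_st) = Σ W_h² s_h²/n_h, with W_h = N_h/N and N = 9250:
  stratum District I: (2450/9250)²·37.73²/278 = 0.359234
  stratum District II: (850/9250)²·377.52²/91 = 13.2249
  stratum District III: (2850/9250)²·309.01²/548 = 16.5413
  stratum District IV: (1650/9250)²·114.54²/157 = 2.65888
  stratum District V: (1450/9250)²·178.14²/62 = 12.5772
V̂(x̄_st) = 45.3616
SE(x̄_st) = √45.3616 = 6.7351

x̄_st ≈ 514.81, SE ≈ 6.74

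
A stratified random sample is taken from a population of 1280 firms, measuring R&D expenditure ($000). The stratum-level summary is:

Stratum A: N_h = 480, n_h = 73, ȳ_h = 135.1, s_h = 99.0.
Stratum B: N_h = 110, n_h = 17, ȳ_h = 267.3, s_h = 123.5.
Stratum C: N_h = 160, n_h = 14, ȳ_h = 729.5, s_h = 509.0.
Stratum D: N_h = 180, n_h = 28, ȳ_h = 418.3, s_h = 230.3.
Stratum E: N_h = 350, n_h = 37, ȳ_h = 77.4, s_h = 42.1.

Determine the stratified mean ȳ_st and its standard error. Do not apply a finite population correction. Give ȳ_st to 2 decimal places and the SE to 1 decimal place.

ȳ_st = Σ W_h ȳ_h = (480·135.1 + 110·267.3 + 160·729.5 + 180·418.3 + 350·77.4)/1280 = 244.80859
V̂(ȳ_st) = Σ W_h² s_h²/n_h, with W_h = N_h/N and N = 1280:
  stratum A: (480/1280)²·99.0²/73 = 18.8804
  stratum B: (110/1280)²·123.5²/17 = 6.62598
  stratum C: (160/1280)²·509.0²/14 = 289.153
  stratum D: (180/1280)²·230.3²/28 = 37.4589
  stratum E: (350/1280)²·42.1²/37 = 3.58161
V̂(ȳ_st) = 355.7
SE(ȳ_st) = √355.7 = 18.86

ȳ_st ≈ 244.81, SE ≈ 18.9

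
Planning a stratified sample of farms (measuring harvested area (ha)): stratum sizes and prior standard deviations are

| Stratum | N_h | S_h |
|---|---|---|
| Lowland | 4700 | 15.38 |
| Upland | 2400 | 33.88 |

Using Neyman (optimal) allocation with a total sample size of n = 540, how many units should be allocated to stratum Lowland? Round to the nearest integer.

254

Neyman allocation: n_h = n · N_h S_h / Σ N_i S_i, with n = 540.
  stratum Lowland: N_h·S_h = 4700·15.38 = 72286.00
  stratum Upland: N_h·S_h = 2400·33.88 = 81312.00
Σ N_h S_h = 153598.00
n for stratum Lowland = 540·72286.00/153598.00 = 254.134 → 254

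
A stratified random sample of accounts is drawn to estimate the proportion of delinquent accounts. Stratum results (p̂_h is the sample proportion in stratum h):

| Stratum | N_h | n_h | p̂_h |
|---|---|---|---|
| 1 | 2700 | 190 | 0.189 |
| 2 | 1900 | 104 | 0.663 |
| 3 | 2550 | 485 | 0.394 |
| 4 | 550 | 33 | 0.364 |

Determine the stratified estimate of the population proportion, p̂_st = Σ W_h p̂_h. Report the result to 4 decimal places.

N = 7700; stratum weights W_h = N_h/N.
p̂_st = Σ W_h p̂_h = (2700·0.189 + 1900·0.663 + 2550·0.394 + 550·0.364)/7700 = 0.38635

p̂_st ≈ 0.3864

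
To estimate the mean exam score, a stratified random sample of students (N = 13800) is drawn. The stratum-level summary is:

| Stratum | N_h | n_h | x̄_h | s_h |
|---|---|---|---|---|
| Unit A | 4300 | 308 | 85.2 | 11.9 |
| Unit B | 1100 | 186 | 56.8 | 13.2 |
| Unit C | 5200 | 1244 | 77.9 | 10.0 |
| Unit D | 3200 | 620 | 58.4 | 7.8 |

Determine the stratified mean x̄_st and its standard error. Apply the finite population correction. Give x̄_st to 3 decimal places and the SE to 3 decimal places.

x̄_st = Σ W_h x̄_h = (4300·85.2 + 1100·56.8 + 5200·77.9 + 3200·58.4)/13800 = 73.97101
V̂(x̄_st) = Σ W_h² (1 − n_h/N_h) s_h²/n_h, with W_h = N_h/N and N = 13800:
  stratum Unit A: (4300/13800)²·(1 − 308/4300)·11.9²/308 = 0.0414423
  stratum Unit B: (1100/13800)²·(1 − 186/1100)·13.2²/186 = 0.00494556
  stratum Unit C: (5200/13800)²·(1 − 1244/5200)·10.0²/1244 = 0.00868323
  stratum Unit D: (3200/13800)²·(1 − 620/3200)·7.8²/620 = 0.00425411
V̂(x̄_st) = 0.0593252
SE(x̄_st) = √0.0593252 = 0.243568

x̄_st ≈ 73.971, SE ≈ 0.244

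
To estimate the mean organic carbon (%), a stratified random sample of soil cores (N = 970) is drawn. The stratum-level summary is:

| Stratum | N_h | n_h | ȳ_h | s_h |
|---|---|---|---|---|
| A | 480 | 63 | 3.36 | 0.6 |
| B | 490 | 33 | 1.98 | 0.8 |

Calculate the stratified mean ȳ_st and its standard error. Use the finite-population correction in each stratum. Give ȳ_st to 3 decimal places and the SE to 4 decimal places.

ȳ_st = Σ W_h ȳ_h = (480·3.36 + 490·1.98)/970 = 2.66289
V̂(ȳ_st) = Σ W_h² (1 − n_h/N_h) s_h²/n_h, with W_h = N_h/N and N = 970:
  stratum A: (480/970)²·(1 − 63/480)·0.6²/63 = 0.00121561
  stratum B: (490/970)²·(1 − 33/490)·0.8²/33 = 0.00461567
V̂(ȳ_st) = 0.00583129
SE(ȳ_st) = √0.00583129 = 0.0763629

ȳ_st ≈ 2.663, SE ≈ 0.0764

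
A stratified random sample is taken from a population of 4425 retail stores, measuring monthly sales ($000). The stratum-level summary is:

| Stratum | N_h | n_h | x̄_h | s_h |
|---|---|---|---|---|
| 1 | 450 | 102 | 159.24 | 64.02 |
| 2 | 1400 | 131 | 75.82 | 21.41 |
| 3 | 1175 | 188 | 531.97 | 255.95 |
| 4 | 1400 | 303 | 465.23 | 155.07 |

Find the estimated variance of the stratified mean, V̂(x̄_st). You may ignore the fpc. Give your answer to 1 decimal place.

V̂(x̄_st) = Σ W_h² s_h²/n_h, with W_h = N_h/N and N = 4425:
  stratum 1: (450/4425)²·64.02²/102 = 0.415556
  stratum 2: (1400/4425)²·21.41²/131 = 0.350261
  stratum 3: (1175/4425)²·255.95²/188 = 24.5698
  stratum 4: (1400/4425)²·155.07²/303 = 7.94406
V̂(x̄_st) = 33.2797

V̂(x̄_st) ≈ 33.3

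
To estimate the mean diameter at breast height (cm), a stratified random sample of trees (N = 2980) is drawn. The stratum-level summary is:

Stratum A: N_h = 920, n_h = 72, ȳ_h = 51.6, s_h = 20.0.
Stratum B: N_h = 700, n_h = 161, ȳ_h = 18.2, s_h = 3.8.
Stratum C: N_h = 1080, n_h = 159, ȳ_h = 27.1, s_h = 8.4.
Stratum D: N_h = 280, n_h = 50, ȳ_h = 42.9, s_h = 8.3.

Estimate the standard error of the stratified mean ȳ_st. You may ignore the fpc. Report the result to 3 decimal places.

SE(ȳ_st) ≈ 0.778

V̂(ȳ_st) = Σ W_h² s_h²/n_h, with W_h = N_h/N and N = 2980:
  stratum A: (920/2980)²·20.0²/72 = 0.529506
  stratum B: (700/2980)²·3.8²/161 = 0.00494886
  stratum C: (1080/2980)²·8.4²/159 = 0.0582876
  stratum D: (280/2980)²·8.3²/50 = 0.0121638
V̂(ȳ_st) = 0.604906
SE(ȳ_st) = √0.604906 = 0.777757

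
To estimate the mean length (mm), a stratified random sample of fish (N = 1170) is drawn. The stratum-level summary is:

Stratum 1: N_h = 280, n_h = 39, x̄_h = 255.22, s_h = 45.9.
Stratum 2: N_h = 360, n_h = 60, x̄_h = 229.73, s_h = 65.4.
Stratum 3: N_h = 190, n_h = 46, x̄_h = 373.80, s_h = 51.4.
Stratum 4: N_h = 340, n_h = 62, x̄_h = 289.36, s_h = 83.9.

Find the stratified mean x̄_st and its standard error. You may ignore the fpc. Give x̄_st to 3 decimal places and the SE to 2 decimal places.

x̄_st = Σ W_h x̄_h = (280·255.22 + 360·229.73 + 190·373.80 + 340·289.36)/1170 = 276.55453
V̂(x̄_st) = Σ W_h² s_h²/n_h, with W_h = N_h/N and N = 1170:
  stratum 1: (280/1170)²·45.9²/39 = 3.09389
  stratum 2: (360/1170)²·65.4²/60 = 6.74897
  stratum 3: (190/1170)²·51.4²/46 = 1.51462
  stratum 4: (340/1170)²·83.9²/62 = 9.58779
V̂(x̄_st) = 20.9453
SE(x̄_st) = √20.9453 = 4.5766

x̄_st ≈ 276.555, SE ≈ 4.58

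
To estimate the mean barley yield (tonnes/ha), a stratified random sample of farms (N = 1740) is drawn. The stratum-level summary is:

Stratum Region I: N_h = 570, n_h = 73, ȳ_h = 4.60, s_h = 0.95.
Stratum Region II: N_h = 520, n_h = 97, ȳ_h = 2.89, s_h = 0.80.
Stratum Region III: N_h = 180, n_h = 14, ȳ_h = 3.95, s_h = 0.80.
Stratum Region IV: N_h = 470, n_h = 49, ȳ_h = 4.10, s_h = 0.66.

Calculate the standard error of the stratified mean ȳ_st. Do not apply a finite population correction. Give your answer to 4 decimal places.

V̂(ȳ_st) = Σ W_h² s_h²/n_h, with W_h = N_h/N and N = 1740:
  stratum Region I: (570/1740)²·0.95²/73 = 0.00132671
  stratum Region II: (520/1740)²·0.80²/97 = 0.000589273
  stratum Region III: (180/1740)²·0.80²/14 = 0.000489214
  stratum Region IV: (470/1740)²·0.66²/49 = 0.000648618
V̂(ȳ_st) = 0.00305381
SE(ȳ_st) = √0.00305381 = 0.0552613

SE(ȳ_st) ≈ 0.0553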